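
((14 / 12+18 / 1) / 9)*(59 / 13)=6785 / 702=9.67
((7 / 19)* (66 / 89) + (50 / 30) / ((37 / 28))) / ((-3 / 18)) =-576044 / 62567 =-9.21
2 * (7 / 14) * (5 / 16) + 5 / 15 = 31 / 48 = 0.65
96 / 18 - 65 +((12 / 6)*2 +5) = -152 / 3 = -50.67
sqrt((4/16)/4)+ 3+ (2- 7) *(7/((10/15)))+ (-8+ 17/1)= -161/4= -40.25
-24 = -24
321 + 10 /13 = 4183 /13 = 321.77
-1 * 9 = -9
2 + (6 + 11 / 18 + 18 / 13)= 2339 / 234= 10.00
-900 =-900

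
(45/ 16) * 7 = 315/ 16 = 19.69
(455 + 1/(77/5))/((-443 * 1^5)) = -35040/34111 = -1.03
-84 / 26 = -42 / 13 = -3.23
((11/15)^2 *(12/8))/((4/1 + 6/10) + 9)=121/2040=0.06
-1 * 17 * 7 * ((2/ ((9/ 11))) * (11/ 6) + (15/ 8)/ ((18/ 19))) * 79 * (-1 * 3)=182209.66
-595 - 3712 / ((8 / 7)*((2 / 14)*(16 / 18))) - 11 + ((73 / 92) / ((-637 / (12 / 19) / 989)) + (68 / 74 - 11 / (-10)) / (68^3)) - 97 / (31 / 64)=-1151704019404212749 / 43649893589120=-26385.04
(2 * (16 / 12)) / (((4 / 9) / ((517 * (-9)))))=-27918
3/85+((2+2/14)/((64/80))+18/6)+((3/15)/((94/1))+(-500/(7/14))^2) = 111860639391/111860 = 1000005.72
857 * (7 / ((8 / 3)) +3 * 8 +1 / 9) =1649725 / 72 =22912.85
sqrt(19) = 4.36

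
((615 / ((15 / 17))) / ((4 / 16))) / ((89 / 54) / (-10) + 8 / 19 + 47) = 28604880 / 484849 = 59.00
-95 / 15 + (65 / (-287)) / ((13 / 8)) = -5573 / 861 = -6.47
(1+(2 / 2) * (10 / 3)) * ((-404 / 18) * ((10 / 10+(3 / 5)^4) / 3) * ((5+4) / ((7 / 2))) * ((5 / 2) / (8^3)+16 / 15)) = -7628565451 / 75600000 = -100.91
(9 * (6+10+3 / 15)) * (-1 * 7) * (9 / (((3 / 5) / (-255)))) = 3903795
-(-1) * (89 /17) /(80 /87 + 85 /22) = 170346 /155635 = 1.09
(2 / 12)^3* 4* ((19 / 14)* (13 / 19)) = 13 / 756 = 0.02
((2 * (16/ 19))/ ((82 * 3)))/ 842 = 8/ 983877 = 0.00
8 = 8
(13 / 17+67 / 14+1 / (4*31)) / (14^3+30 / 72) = 246063 / 121489837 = 0.00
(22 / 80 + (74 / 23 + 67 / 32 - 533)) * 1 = -1940883 / 3680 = -527.41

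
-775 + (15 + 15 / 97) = -73705 / 97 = -759.85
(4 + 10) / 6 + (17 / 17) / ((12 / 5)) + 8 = 43 / 4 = 10.75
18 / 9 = 2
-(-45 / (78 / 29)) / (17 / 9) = 3915 / 442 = 8.86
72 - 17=55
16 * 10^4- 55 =159945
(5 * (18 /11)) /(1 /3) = 270 /11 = 24.55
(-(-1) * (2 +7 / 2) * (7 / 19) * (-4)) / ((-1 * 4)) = 77 / 38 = 2.03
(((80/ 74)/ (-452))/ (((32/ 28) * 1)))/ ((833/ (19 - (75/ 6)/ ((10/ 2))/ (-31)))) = -845/ 17627096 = -0.00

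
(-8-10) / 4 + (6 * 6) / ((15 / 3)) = 2.70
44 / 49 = 0.90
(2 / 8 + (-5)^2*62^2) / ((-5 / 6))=-1153203 / 10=-115320.30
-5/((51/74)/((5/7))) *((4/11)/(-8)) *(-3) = -925/1309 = -0.71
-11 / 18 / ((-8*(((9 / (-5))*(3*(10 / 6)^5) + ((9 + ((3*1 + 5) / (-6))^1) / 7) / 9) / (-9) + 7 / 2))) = 2079 / 304888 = 0.01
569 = 569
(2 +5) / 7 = 1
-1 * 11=-11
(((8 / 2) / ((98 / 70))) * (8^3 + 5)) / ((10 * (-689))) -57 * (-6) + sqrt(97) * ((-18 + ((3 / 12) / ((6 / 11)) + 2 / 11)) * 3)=1648432 / 4823 -4583 * sqrt(97) / 88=-171.14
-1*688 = -688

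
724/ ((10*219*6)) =181/ 3285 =0.06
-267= -267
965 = 965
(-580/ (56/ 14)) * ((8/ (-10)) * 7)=812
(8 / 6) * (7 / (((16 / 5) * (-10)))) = -7 / 24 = -0.29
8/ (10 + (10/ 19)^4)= 521284/ 656605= 0.79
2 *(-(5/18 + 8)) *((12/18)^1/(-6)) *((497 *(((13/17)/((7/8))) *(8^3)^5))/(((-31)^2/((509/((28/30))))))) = 49258995607854928363520/3087693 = 15953333316445296.98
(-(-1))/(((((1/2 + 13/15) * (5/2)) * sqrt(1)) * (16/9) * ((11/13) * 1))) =351/1804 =0.19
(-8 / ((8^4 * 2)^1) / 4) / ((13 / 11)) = -11 / 53248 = -0.00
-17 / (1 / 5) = -85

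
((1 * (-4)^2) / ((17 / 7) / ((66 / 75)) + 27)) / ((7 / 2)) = 0.15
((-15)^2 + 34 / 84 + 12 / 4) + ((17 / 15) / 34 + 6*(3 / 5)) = 24364 / 105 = 232.04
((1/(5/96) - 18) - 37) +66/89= -15601/445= -35.06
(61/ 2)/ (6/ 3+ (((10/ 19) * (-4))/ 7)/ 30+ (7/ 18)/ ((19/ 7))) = 73017/ 5107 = 14.30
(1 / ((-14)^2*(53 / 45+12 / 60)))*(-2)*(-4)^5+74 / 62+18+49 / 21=132658 / 4557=29.11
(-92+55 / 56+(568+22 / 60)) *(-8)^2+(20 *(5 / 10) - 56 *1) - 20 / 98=22420528 / 735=30504.12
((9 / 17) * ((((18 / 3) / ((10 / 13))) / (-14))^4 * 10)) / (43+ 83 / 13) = 90224199 / 8734838000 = 0.01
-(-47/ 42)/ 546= 47/ 22932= 0.00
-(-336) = 336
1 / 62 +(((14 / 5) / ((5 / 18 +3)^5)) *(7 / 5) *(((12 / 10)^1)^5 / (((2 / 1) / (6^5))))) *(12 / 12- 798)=-276643858043611731473 / 3462914573281250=-79887.58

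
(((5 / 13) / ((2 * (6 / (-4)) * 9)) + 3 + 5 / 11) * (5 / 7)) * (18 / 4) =66415 / 6006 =11.06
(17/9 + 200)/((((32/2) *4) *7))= 1817/4032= 0.45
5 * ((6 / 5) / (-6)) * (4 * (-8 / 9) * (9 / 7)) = 32 / 7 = 4.57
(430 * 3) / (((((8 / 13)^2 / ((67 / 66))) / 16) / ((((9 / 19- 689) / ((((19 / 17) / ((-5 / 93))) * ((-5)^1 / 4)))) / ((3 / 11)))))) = -17464708430 / 3249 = -5375410.41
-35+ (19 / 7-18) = -352 / 7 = -50.29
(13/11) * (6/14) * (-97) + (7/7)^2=-3706/77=-48.13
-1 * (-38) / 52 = 19 / 26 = 0.73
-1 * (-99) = 99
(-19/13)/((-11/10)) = 190/143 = 1.33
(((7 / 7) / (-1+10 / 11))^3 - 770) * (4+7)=-23111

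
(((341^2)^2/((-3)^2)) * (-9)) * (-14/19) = 189297793454/19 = 9963041760.74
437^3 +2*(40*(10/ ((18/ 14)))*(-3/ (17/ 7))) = 4256086903/ 51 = 83452684.37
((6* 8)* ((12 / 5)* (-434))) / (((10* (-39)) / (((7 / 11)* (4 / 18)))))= 194432 / 10725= 18.13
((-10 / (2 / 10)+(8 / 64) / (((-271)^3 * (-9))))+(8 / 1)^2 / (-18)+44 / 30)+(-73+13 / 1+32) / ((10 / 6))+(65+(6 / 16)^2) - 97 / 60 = -102504565807 / 19106410560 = -5.36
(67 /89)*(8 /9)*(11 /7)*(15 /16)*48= 29480 /623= 47.32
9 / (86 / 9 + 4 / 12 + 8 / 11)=891 / 1051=0.85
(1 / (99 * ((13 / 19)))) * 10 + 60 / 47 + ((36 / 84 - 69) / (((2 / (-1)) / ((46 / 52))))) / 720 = 95521 / 65142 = 1.47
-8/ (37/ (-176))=1408/ 37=38.05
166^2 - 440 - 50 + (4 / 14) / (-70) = 27066.00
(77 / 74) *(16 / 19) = 616 / 703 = 0.88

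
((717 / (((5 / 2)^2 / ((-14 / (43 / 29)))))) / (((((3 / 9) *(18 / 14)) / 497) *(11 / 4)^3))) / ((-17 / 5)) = 86420809216 / 4864805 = 17764.50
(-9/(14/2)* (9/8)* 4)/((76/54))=-4.11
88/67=1.31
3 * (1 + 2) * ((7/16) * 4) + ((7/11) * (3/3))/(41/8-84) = 437059/27764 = 15.74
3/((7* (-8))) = -3/56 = -0.05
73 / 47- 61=-2794 / 47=-59.45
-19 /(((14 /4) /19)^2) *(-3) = 82308 /49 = 1679.76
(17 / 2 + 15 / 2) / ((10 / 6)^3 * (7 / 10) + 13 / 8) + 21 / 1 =25527 / 1051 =24.29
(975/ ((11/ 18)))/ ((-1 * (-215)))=3510/ 473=7.42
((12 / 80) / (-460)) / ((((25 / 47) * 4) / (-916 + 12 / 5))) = 80511 / 575000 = 0.14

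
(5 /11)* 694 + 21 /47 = 163321 /517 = 315.90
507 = 507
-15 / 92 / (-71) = 15 / 6532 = 0.00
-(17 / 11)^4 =-83521 / 14641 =-5.70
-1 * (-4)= 4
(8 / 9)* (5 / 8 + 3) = 29 / 9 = 3.22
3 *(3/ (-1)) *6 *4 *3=-648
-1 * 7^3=-343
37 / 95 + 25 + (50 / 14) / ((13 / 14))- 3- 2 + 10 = 42281 / 1235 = 34.24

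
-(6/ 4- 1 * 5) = 7/ 2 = 3.50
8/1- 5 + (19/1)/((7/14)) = 41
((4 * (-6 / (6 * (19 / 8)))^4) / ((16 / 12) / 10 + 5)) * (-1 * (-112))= 3932160 / 1433531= 2.74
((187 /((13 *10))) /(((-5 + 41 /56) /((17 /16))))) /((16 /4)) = -0.09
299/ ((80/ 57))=17043/ 80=213.04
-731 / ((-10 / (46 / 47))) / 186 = 16813 / 43710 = 0.38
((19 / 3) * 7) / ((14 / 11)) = 209 / 6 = 34.83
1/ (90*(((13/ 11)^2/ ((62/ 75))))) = 3751/ 570375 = 0.01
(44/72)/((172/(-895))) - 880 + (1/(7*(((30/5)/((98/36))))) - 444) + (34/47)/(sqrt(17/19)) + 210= -10375765/9288 + 2*sqrt(323)/47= -1116.35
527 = 527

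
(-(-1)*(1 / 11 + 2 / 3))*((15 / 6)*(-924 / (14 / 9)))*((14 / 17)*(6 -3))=-47250 / 17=-2779.41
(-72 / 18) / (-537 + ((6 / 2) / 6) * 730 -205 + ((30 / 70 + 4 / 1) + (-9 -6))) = 28 / 2713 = 0.01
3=3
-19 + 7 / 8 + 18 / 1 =-1 / 8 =-0.12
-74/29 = -2.55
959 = 959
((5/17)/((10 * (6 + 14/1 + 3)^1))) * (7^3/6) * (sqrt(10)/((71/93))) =0.30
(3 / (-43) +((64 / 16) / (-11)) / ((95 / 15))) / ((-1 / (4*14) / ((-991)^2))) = 62861040648 / 8987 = 6994663.47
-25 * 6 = -150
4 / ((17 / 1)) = 4 / 17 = 0.24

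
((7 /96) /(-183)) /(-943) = 7 /16566624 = 0.00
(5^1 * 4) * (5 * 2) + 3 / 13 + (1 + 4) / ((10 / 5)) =5271 / 26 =202.73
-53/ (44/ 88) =-106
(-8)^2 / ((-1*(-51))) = 1.25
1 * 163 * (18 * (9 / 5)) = 26406 / 5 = 5281.20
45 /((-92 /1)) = -45 /92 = -0.49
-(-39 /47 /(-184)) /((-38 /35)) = 1365 /328624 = 0.00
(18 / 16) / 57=3 / 152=0.02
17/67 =0.25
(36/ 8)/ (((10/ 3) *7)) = 27/ 140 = 0.19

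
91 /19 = 4.79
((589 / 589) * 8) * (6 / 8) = 6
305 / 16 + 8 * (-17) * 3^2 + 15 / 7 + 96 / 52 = -1748581 / 1456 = -1200.95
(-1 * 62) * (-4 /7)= 248 /7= 35.43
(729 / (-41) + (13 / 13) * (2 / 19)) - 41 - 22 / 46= -1059853 / 17917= -59.15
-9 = -9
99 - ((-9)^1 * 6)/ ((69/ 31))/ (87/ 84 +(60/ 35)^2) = 1883151/ 17917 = 105.10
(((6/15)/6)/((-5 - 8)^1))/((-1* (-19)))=-1/3705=-0.00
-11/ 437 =-0.03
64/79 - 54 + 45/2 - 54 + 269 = 29121/158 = 184.31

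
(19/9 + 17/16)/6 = 457/864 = 0.53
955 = 955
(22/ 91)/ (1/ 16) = 352/ 91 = 3.87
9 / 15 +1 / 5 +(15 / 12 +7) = 181 / 20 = 9.05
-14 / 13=-1.08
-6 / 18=-1 / 3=-0.33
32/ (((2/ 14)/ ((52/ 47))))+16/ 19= 222064/ 893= 248.67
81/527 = 0.15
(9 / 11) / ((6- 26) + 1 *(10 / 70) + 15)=-63 / 374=-0.17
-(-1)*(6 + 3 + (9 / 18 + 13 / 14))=73 / 7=10.43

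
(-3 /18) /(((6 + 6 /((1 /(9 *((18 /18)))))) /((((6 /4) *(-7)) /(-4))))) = -7 /960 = -0.01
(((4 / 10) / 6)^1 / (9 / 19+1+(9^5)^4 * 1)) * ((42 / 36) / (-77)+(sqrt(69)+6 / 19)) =377 / 228685687284860830774530+19 * sqrt(69) / 3464934655831224708705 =0.00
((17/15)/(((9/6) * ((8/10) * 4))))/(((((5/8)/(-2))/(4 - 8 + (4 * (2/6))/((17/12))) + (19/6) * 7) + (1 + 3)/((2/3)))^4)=9164204015616/24786183948570495361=0.00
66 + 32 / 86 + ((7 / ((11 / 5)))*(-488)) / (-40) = 49755 / 473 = 105.19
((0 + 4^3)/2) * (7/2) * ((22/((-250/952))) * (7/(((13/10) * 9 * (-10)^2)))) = -4105024/73125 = -56.14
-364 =-364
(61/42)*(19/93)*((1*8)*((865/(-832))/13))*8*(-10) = 5012675/330057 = 15.19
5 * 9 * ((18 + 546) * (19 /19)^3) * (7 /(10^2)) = 8883 /5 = 1776.60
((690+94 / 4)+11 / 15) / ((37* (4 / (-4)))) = -21427 / 1110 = -19.30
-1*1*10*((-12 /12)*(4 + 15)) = 190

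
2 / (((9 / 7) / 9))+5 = 19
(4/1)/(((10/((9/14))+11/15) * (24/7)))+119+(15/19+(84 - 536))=-332.14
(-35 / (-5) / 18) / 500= 7 / 9000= 0.00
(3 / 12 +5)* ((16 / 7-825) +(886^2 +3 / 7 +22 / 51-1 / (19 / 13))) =5319048589 / 1292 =4116910.67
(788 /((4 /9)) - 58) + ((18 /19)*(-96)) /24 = 32513 /19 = 1711.21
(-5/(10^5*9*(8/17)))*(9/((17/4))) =-1/40000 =-0.00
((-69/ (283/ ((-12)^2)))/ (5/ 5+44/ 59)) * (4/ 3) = -781632/ 29149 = -26.82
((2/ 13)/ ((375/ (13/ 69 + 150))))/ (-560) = -10363/ 94185000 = -0.00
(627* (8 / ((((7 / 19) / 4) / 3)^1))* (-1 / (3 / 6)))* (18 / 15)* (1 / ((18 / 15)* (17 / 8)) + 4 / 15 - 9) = 9730157184 / 2975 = 3270641.07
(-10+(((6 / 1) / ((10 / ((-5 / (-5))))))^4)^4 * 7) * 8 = -12204620633624 / 152587890625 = -79.98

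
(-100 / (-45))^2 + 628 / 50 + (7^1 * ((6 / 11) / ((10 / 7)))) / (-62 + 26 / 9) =29546279 / 1692900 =17.45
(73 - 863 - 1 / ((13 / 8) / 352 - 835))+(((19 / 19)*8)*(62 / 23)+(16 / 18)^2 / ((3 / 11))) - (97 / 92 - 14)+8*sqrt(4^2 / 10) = -39561225699113 / 52566713532+16*sqrt(10) / 5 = -742.47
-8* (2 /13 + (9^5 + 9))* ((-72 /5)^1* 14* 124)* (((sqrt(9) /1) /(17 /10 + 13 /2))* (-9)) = -20728085317632 /533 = -38889465886.74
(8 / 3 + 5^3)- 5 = 368 / 3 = 122.67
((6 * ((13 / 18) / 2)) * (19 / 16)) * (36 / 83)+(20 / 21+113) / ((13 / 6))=3245335 / 60424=53.71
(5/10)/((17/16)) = 0.47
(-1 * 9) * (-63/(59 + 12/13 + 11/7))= 9.22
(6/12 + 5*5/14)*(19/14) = 152/49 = 3.10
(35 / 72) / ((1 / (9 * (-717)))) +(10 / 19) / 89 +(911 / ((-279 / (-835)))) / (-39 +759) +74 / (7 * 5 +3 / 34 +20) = -398504880226243 / 127247154768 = -3131.74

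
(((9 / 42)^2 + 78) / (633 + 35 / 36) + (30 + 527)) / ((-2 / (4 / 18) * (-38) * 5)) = 0.33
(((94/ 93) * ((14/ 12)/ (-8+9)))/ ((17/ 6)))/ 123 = 0.00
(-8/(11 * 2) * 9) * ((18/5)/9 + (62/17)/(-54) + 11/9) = -14272/2805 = -5.09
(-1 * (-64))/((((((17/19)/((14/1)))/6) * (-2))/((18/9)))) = -102144/17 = -6008.47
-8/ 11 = -0.73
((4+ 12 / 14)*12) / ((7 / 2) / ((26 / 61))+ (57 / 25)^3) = 331500000 / 114113377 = 2.91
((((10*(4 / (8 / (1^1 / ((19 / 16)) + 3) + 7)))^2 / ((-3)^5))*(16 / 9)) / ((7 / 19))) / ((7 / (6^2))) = -10368102400 / 5233948083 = -1.98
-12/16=-3/4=-0.75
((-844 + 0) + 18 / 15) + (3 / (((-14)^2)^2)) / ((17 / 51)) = -161884979 / 192080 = -842.80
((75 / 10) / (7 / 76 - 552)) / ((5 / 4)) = -0.01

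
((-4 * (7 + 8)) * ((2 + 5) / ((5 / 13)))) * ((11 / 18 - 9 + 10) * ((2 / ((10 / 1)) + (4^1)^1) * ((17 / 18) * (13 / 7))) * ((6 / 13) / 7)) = -12818 / 15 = -854.53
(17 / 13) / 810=17 / 10530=0.00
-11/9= -1.22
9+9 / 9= 10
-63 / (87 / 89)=-64.45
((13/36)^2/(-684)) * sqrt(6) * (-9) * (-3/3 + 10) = 169 * sqrt(6)/10944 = 0.04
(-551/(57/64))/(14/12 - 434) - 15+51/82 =-2757479/212954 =-12.95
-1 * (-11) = 11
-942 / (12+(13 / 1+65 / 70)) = -4396 / 121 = -36.33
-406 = -406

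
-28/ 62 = -14/ 31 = -0.45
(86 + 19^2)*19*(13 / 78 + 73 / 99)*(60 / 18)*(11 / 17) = 2533745 / 153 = 16560.42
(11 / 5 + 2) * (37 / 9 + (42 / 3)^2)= 12607 / 15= 840.47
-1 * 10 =-10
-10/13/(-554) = 5/3601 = 0.00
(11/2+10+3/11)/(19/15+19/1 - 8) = 5205/4048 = 1.29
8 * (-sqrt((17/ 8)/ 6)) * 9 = -6 * sqrt(51) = -42.85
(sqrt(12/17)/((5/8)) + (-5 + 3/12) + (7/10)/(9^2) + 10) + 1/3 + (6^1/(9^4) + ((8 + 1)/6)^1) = 16*sqrt(51)/85 + 310243/43740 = 8.44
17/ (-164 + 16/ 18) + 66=96735/ 1468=65.90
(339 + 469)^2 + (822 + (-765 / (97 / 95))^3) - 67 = -383247782133288 / 912673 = -419917957.62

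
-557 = -557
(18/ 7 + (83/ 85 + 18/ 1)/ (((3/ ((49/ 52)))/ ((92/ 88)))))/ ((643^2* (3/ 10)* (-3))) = -17975917/ 759851456364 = -0.00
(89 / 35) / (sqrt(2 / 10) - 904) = -904 / 321377 - sqrt(5) / 1606885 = -0.00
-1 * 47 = -47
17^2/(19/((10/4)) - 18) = -1445/52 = -27.79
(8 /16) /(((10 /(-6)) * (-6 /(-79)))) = -79 /20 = -3.95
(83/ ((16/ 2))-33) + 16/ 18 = -1565/ 72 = -21.74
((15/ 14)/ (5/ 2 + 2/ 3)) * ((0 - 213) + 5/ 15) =-71.95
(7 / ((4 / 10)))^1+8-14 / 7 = 47 / 2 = 23.50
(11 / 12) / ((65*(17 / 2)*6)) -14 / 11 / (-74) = 282937 / 16190460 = 0.02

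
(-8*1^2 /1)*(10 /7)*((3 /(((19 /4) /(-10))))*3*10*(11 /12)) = 264000 /133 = 1984.96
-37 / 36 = -1.03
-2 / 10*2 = -2 / 5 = -0.40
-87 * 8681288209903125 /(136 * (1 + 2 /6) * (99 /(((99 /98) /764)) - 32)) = -453163244556943125 /8142592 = -55653438678.61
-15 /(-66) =5 /22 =0.23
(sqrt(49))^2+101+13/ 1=163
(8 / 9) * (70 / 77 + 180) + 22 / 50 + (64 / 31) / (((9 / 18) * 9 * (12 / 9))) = 12398159 / 76725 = 161.59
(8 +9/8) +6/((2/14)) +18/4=445/8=55.62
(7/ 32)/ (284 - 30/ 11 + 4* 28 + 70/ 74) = 407/ 733472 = 0.00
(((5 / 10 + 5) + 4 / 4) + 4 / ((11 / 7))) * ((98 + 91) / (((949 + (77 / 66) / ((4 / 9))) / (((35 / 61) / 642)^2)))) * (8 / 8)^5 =5119275 / 3567596591647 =0.00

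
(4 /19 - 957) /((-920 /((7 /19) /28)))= 18179 /1328480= 0.01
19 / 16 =1.19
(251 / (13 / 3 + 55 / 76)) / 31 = 57228 / 35743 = 1.60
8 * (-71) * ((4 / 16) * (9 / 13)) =-1278 / 13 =-98.31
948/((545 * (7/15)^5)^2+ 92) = 21866582812500/5478161870869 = 3.99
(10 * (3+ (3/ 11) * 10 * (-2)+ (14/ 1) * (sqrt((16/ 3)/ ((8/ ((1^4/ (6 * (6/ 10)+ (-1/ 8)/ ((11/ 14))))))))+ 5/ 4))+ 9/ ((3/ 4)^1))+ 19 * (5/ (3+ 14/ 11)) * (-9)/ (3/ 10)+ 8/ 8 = -260344/ 517+ 280 * sqrt(249810)/ 2271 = -441.94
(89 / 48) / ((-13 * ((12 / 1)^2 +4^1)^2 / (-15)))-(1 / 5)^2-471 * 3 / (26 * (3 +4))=-6221884749 / 797305600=-7.80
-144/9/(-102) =8/51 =0.16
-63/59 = -1.07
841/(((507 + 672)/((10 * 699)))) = 1959530/393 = 4986.08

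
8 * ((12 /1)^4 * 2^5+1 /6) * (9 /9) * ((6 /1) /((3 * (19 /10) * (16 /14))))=278691910 /57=4889331.75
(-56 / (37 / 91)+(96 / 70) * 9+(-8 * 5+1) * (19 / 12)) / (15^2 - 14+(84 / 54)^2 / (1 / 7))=-78518889 / 95638340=-0.82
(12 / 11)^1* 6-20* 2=-368 / 11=-33.45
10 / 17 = 0.59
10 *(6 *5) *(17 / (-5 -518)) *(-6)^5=39657600 / 523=75827.15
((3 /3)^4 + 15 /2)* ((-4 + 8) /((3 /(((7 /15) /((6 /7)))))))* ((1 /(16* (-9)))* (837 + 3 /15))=-1743469 /48600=-35.87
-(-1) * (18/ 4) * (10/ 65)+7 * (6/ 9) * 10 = 1847/ 39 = 47.36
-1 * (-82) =82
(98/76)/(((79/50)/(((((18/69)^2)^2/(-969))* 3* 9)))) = -0.00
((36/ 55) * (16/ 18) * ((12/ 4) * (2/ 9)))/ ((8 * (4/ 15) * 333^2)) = 2/ 1219779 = 0.00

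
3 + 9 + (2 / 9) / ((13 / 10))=1424 / 117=12.17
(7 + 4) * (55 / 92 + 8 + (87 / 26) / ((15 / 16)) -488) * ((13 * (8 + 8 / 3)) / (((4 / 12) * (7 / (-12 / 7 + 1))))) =250402328 / 1127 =222184.85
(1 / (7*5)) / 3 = 1 / 105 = 0.01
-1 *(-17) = 17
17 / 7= 2.43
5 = 5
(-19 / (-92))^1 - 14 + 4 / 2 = -1085 / 92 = -11.79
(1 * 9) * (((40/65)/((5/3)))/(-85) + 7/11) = 345699/60775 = 5.69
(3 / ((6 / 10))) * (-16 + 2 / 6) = -78.33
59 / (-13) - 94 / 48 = -2027 / 312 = -6.50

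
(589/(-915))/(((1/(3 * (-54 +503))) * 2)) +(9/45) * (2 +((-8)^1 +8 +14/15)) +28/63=-11872441/27450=-432.51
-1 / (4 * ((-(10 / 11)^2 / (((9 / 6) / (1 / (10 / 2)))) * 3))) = 121 / 160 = 0.76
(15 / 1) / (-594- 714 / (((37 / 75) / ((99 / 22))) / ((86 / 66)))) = -2035 / 1231911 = -0.00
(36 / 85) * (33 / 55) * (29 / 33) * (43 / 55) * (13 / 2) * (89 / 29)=895518 / 257125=3.48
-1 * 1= -1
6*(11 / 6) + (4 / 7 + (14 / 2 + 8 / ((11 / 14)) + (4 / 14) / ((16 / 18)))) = 8955 / 308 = 29.07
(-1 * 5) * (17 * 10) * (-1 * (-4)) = -3400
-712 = -712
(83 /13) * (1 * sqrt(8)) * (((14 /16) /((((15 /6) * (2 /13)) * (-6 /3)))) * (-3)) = 1743 * sqrt(2) /40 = 61.62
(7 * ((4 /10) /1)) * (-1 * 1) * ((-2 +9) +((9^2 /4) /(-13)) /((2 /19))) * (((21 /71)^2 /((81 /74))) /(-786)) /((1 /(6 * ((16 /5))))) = -82339208 /1931585175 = -0.04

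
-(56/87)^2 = -3136/7569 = -0.41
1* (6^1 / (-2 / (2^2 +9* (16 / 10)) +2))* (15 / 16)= 345 / 116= 2.97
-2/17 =-0.12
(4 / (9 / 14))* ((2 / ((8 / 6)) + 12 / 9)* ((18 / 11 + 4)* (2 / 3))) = 59024 / 891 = 66.24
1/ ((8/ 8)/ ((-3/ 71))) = -3/ 71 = -0.04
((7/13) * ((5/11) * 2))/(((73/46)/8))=25760/10439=2.47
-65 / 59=-1.10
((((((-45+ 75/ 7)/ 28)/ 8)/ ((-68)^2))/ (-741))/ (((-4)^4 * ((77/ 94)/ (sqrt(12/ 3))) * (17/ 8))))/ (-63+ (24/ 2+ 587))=0.00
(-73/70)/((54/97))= -7081/3780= -1.87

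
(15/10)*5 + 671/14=388/7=55.43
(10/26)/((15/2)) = 2/39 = 0.05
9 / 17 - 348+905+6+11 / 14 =134307 / 238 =564.32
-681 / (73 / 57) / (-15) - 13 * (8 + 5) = -48746 / 365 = -133.55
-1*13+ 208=195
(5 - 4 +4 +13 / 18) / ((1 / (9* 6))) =309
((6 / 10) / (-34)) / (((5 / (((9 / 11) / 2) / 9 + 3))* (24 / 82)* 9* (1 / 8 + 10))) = -2747 / 6816150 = -0.00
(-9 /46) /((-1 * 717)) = 3 /10994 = 0.00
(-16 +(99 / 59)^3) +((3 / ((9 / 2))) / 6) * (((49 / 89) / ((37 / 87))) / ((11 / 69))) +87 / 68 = -4600434068205 / 505882159156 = -9.09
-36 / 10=-18 / 5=-3.60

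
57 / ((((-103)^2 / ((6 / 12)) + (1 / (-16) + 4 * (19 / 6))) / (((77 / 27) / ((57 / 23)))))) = 28336 / 9171621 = 0.00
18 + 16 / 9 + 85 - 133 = -254 / 9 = -28.22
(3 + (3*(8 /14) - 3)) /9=4 /21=0.19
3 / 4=0.75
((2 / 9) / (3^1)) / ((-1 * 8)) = -1 / 108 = -0.01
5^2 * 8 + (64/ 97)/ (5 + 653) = 6382632/ 31913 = 200.00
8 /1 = 8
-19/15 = -1.27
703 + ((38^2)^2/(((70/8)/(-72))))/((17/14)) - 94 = -1200986571/85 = -14129253.78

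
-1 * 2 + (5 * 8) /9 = 22 /9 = 2.44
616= 616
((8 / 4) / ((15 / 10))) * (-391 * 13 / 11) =-616.12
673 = 673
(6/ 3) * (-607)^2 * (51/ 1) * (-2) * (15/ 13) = -1127453940/ 13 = -86727226.15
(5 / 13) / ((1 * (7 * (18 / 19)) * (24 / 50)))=2375 / 19656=0.12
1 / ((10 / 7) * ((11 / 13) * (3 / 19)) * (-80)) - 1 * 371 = -9796129 / 26400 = -371.07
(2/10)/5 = 1/25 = 0.04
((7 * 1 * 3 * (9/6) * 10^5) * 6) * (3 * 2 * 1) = 113400000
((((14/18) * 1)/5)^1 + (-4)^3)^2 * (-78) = -214607354/675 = -317936.82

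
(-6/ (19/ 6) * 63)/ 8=-14.92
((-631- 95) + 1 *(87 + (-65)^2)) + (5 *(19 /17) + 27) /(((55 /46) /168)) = 7634222 /935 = 8164.94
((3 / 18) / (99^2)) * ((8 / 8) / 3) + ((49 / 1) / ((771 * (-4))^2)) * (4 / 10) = 1801229 / 233044649640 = 0.00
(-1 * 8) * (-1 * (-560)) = -4480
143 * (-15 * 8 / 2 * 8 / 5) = -13728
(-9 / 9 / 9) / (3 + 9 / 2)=-2 / 135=-0.01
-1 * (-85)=85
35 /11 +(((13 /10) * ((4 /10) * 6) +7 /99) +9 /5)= 8.17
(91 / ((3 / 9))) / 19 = 273 / 19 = 14.37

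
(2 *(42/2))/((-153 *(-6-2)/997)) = 6979/204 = 34.21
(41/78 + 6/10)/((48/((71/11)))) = 31169/205920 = 0.15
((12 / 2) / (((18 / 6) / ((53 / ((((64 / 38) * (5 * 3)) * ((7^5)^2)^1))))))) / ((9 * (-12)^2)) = 1007 / 87861101448960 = 0.00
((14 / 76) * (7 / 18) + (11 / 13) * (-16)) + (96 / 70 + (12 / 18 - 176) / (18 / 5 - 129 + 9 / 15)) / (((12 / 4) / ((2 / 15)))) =-93436709 / 7002450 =-13.34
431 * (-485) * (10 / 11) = -2090350 / 11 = -190031.82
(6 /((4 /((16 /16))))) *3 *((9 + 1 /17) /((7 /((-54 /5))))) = -5346 /85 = -62.89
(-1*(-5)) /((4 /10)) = 25 /2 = 12.50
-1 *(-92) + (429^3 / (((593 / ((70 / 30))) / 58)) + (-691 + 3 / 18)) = 18018039.24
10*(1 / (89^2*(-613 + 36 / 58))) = -290 / 140669039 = -0.00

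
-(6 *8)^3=-110592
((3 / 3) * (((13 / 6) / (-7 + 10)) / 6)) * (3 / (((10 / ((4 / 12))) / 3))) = 13 / 360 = 0.04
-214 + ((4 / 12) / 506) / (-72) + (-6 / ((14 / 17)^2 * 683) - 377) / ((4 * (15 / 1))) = -805755233453 / 3657809232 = -220.28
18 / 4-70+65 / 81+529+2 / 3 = 75325 / 162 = 464.97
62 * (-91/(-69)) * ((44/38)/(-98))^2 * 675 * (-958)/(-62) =339060150/2847929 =119.05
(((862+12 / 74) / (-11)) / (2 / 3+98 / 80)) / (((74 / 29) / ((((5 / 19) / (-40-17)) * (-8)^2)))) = 538240000 / 112185443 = 4.80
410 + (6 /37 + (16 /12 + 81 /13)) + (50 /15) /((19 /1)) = 11457611 /27417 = 417.90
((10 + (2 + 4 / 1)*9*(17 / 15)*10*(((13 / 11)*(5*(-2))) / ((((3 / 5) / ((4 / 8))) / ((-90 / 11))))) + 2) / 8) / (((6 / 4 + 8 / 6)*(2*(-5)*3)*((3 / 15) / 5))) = -7460565 / 4114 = -1813.46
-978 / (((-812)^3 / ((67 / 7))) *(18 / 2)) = 0.00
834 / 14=417 / 7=59.57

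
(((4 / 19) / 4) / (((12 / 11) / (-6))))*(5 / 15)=-11 / 114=-0.10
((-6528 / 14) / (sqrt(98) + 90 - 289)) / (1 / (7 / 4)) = 4.32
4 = 4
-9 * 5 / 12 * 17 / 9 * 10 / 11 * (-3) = 425 / 22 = 19.32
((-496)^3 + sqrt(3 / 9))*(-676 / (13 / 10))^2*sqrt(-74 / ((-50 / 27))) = -208576057638068.62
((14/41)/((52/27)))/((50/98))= 9261/26650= 0.35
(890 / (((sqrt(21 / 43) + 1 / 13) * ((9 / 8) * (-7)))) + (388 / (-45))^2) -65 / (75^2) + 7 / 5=11647927838 / 124243875 -601640 * sqrt(903) / 110439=-69.95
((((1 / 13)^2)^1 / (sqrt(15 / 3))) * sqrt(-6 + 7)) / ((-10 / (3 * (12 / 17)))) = -18 * sqrt(5) / 71825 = -0.00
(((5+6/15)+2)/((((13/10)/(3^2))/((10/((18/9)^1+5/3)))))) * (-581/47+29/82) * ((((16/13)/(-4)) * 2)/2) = 1849308840/3582293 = 516.24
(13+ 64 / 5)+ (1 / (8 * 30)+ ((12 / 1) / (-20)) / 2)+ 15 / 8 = 6571 / 240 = 27.38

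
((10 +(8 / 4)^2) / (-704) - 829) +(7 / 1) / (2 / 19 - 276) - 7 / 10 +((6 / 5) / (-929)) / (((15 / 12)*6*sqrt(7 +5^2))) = -3827581687 / 4612960 - sqrt(2) / 46450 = -829.75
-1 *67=-67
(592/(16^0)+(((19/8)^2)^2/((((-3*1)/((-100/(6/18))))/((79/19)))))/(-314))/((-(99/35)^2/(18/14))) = -30940487725/350152704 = -88.36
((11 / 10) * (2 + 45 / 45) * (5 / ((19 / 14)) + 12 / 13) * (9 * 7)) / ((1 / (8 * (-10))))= -18927216 / 247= -76628.40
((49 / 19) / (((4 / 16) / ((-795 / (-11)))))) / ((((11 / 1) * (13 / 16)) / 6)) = 14958720 / 29887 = 500.51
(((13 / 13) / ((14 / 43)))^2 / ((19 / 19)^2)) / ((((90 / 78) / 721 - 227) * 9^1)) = -2475811 / 536169312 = -0.00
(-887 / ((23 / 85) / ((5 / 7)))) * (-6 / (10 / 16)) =3618960 / 161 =22478.01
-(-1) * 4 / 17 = 4 / 17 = 0.24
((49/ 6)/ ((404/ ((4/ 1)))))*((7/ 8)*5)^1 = 1715/ 4848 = 0.35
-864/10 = -432/5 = -86.40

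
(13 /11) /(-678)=-13 /7458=-0.00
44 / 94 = 22 / 47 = 0.47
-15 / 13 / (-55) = 3 / 143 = 0.02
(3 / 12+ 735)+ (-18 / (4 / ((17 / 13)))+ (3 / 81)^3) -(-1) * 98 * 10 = 1749562873 / 1023516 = 1709.37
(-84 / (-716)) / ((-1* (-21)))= 1 / 179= 0.01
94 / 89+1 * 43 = 3921 / 89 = 44.06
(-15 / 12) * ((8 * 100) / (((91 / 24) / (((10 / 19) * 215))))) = -51600000 / 1729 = -29843.84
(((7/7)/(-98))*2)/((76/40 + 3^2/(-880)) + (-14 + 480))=-880/20175407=-0.00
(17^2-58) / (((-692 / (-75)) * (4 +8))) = 5775 / 2768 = 2.09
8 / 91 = 0.09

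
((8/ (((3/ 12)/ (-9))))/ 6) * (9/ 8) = -54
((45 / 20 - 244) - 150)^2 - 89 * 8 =152756.06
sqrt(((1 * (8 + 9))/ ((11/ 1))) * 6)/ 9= 0.34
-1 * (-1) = 1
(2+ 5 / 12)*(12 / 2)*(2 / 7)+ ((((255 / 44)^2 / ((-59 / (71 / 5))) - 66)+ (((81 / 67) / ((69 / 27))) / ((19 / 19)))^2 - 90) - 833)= -1884890699984133 / 1898718937808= -992.72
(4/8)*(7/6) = 7/12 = 0.58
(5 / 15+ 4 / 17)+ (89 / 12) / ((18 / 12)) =1687 / 306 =5.51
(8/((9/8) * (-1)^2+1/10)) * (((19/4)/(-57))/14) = -40/1029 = -0.04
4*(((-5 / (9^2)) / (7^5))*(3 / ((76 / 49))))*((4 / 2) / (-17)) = 10 / 2991303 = 0.00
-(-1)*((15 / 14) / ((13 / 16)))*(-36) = -4320 / 91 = -47.47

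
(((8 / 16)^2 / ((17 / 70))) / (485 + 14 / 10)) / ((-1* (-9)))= 175 / 744192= 0.00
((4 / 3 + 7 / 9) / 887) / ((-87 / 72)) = -152 / 77169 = -0.00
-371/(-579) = 371/579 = 0.64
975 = 975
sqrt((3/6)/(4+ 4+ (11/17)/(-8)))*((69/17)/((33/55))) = 230*sqrt(18309)/18309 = 1.70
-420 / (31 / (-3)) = 1260 / 31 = 40.65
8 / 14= 4 / 7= 0.57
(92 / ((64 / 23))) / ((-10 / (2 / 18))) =-529 / 1440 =-0.37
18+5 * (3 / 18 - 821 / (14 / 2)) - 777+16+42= -1286.60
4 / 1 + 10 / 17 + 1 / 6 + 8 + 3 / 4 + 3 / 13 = 36427 / 2652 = 13.74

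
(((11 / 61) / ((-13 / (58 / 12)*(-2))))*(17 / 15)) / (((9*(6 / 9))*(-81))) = -5423 / 69371640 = -0.00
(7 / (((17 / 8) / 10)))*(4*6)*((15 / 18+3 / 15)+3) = 54208 / 17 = 3188.71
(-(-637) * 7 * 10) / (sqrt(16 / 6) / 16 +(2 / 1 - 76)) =-63353472 / 105139 - 35672 * sqrt(6) / 105139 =-603.40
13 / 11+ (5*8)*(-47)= -20667 / 11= -1878.82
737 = 737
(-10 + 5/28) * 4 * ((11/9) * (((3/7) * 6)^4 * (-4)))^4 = -19078026322950868067942400/232630513987207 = -82009990847.55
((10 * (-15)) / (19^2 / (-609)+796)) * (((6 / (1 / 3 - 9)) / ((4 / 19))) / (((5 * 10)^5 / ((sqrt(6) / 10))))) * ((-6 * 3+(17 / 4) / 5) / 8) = -107159031 * sqrt(6) / 251889560000000000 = -0.00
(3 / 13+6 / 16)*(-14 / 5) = -441 / 260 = -1.70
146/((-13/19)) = -2774/13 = -213.38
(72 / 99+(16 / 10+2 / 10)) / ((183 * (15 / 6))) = 278 / 50325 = 0.01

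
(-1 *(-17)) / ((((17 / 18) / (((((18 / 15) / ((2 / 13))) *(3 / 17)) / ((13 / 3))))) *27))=18 / 85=0.21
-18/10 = -9/5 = -1.80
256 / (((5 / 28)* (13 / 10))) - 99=13049 / 13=1003.77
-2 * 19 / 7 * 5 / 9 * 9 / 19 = -10 / 7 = -1.43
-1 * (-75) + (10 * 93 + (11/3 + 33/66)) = 6055/6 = 1009.17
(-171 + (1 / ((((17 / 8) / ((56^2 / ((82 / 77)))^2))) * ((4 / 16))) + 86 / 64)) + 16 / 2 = 14926886227883 / 914464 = 16323098.81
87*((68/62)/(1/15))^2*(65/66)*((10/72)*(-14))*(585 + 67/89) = -24849727857500/940819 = -26412867.79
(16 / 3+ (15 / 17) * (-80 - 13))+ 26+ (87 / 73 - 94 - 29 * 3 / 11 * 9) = -214.72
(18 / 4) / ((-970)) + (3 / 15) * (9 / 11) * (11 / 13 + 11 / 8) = 0.36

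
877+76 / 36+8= 7984 / 9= 887.11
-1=-1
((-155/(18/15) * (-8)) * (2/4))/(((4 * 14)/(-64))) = -12400/21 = -590.48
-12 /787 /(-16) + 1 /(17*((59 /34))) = 6473 /185732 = 0.03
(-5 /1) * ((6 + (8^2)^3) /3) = -1310750 /3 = -436916.67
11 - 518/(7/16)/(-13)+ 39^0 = 1340/13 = 103.08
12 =12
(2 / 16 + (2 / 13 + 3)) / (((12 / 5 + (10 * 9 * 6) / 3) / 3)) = 0.05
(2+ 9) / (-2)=-11 / 2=-5.50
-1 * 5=-5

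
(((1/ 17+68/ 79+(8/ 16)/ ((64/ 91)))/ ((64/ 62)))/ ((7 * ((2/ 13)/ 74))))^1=4179448923/ 38506496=108.54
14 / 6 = 7 / 3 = 2.33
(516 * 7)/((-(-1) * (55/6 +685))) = 3096/595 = 5.20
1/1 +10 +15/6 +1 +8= 45/2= 22.50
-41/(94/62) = -1271/47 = -27.04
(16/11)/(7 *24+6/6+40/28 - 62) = 112/8349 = 0.01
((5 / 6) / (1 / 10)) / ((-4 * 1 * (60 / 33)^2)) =-121 / 192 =-0.63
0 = 0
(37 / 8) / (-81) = -37 / 648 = -0.06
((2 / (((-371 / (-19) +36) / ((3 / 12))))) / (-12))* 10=-0.01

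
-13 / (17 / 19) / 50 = -247 / 850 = -0.29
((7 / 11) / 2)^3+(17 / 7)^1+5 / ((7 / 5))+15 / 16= 148427 / 21296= 6.97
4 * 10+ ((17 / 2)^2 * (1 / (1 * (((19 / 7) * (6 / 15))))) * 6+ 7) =33917 / 76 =446.28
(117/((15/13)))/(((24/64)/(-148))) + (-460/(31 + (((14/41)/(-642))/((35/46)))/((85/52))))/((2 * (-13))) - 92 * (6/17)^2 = -130386096067507666/3257202213655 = -40030.09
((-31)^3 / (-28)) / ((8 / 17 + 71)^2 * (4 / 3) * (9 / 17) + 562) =146363183 / 573322568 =0.26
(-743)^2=552049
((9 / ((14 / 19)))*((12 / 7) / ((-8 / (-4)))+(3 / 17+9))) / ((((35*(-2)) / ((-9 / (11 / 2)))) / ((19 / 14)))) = 17456877 / 4489870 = 3.89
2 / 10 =0.20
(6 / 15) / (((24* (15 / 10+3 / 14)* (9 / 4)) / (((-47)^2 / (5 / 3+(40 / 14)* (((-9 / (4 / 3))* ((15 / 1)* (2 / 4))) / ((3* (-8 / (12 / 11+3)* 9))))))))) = 2.17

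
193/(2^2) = 193/4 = 48.25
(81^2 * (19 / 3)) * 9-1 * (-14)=373991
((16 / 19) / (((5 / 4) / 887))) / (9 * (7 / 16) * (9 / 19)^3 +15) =327891968 / 8460435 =38.76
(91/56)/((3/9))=39/8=4.88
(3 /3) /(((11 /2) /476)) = 952 /11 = 86.55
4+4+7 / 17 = 143 / 17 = 8.41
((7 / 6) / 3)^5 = 16807 / 1889568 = 0.01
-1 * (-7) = 7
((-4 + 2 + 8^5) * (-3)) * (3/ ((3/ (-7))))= 688086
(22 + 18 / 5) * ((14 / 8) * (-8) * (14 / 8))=-3136 / 5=-627.20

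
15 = 15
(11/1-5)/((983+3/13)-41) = 0.01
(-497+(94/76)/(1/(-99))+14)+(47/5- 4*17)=-126169/190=-664.05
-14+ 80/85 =-222/17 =-13.06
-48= -48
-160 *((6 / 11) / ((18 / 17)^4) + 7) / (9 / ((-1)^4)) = -28614260 / 216513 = -132.16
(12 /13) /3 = 0.31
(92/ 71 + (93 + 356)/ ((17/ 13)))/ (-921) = -415991/ 1111647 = -0.37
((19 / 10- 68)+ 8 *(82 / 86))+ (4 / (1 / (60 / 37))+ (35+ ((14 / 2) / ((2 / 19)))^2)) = 140175513 / 31820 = 4405.26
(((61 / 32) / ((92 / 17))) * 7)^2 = 6.08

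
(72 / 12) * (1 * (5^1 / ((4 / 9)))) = 135 / 2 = 67.50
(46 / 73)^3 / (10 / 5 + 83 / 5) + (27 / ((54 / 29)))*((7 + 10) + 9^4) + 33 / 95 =95381.36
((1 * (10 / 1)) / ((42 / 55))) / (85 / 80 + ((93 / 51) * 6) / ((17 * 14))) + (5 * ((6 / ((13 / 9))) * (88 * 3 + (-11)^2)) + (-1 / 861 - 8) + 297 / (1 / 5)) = 3809102274842 / 401593647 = 9484.97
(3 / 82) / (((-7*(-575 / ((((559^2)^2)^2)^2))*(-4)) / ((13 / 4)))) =-3545304428938839085188155797676720433431458599 / 5280800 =-671357451321549591953521400000000000000.00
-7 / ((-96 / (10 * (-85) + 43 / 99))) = -588749 / 9504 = -61.95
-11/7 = -1.57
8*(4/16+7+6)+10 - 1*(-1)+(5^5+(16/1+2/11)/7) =249812/77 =3244.31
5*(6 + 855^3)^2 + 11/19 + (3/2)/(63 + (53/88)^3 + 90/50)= 8221953708920452554054841538/4209284947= 1953289884729785805.60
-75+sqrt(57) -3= -78+sqrt(57)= -70.45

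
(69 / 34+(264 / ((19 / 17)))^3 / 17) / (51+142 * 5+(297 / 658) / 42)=832748024095890 / 817437285893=1018.73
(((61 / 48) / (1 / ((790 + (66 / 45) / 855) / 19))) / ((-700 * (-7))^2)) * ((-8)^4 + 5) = 30173502563 / 3343221000000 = 0.01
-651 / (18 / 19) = -4123 / 6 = -687.17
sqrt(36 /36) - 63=-62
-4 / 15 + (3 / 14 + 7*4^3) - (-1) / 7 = 94099 / 210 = 448.09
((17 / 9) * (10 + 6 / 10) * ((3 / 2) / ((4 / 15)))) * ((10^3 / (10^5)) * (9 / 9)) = 901 / 800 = 1.13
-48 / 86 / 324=-2 / 1161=-0.00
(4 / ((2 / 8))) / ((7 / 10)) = 160 / 7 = 22.86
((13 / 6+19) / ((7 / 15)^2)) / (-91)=-9525 / 8918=-1.07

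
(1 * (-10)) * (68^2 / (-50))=4624 / 5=924.80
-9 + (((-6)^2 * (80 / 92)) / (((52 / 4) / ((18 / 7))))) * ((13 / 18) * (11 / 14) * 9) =25497 / 1127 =22.62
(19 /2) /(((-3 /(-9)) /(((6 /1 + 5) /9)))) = 34.83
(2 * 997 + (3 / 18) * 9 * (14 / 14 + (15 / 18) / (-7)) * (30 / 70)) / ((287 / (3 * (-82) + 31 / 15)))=-6977713 / 4116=-1695.27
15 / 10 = 3 / 2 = 1.50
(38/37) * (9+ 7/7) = 380/37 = 10.27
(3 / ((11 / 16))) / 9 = 16 / 33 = 0.48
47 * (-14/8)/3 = -329/12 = -27.42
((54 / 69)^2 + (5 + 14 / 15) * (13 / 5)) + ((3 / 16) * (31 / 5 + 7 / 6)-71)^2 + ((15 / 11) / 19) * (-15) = 4861.73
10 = 10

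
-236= -236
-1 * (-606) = 606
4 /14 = 2 /7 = 0.29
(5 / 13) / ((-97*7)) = -5 / 8827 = -0.00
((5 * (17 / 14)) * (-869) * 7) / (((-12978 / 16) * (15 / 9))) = 59092 / 2163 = 27.32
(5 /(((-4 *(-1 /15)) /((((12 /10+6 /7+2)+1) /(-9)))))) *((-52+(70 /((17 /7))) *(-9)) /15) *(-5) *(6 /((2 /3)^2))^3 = -5123255265 /1904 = -2690785.33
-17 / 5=-3.40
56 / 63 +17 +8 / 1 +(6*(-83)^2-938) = 363797 / 9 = 40421.89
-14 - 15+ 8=-21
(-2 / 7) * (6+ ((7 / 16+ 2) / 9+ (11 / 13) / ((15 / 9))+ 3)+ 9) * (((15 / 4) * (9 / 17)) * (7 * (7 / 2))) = -3691107 / 14144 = -260.97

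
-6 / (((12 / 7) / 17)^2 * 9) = -14161 / 216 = -65.56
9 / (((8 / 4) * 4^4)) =9 / 512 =0.02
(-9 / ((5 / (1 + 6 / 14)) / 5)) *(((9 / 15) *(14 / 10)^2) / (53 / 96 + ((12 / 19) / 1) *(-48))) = 689472 / 1357225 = 0.51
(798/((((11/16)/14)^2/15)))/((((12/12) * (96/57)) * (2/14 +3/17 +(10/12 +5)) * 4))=63654927840/531553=119752.74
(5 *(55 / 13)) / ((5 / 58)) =245.38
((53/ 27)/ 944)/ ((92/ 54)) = 53/ 43424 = 0.00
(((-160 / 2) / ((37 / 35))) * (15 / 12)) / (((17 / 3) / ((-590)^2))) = -3655050000 / 629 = -5810890.30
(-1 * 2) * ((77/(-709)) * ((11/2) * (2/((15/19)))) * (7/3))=225302/31905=7.06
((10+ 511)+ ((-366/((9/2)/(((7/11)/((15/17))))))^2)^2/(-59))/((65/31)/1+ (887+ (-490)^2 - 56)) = -0.83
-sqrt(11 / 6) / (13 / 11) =-11*sqrt(66) / 78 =-1.15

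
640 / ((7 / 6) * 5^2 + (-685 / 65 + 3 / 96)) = 798720 / 23287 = 34.30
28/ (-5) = -28/ 5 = -5.60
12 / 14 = 6 / 7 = 0.86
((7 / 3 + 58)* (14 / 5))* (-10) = -5068 / 3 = -1689.33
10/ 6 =5/ 3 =1.67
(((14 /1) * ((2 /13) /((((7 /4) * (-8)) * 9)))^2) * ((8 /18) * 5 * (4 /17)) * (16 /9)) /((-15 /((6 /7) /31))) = -1024 /28632774807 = -0.00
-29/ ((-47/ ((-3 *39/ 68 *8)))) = -6786/ 799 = -8.49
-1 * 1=-1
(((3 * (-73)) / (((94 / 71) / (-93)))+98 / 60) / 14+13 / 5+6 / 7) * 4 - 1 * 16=21682442 / 4935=4393.61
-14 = -14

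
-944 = -944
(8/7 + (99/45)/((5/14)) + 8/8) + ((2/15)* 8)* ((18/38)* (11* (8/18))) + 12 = 227161/9975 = 22.77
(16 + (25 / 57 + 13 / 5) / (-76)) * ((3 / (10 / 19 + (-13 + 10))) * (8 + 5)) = -2247011 / 8930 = -251.62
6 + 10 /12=41 /6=6.83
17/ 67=0.25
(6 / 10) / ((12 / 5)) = 1 / 4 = 0.25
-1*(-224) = 224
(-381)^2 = 145161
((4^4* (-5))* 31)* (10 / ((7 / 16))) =-6348800 / 7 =-906971.43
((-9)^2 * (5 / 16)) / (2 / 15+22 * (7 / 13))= 78975 / 37376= 2.11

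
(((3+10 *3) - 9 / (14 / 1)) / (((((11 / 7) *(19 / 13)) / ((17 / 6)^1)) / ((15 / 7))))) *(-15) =-7508475 / 5852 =-1283.06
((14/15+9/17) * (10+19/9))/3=40657/6885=5.91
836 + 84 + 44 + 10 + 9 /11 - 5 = 10668 /11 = 969.82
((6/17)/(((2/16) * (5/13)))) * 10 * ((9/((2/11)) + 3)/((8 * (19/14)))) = 114660/323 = 354.98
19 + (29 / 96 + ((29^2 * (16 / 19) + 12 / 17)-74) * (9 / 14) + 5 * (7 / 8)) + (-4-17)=89174773 / 217056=410.84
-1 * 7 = -7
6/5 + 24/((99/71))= 3038/165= 18.41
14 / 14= 1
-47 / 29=-1.62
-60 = -60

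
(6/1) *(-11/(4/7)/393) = -77/262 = -0.29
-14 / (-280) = 1 / 20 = 0.05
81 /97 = 0.84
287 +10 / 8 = 288.25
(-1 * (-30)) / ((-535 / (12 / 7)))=-0.10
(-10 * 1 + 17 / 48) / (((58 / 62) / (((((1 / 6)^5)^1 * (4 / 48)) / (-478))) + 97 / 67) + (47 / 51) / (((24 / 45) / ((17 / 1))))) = 961651 / 4159863802998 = 0.00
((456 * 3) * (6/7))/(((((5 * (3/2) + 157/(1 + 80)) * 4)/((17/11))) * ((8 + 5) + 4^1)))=332424/117733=2.82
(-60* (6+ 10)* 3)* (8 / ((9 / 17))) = -43520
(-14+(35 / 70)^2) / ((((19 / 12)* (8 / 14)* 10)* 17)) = -0.09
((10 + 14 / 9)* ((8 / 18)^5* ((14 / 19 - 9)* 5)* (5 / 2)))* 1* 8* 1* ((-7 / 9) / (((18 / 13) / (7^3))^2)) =58176279233945600 / 7360989291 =7903323.44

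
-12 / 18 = -0.67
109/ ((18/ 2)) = 109/ 9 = 12.11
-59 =-59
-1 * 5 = -5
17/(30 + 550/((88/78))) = 34/1035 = 0.03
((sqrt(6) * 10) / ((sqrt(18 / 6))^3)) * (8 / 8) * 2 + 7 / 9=7 / 9 + 20 * sqrt(2) / 3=10.21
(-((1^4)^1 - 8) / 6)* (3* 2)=7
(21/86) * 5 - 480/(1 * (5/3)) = -286.78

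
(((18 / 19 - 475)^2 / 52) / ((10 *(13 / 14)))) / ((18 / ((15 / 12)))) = 567882343 / 17570592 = 32.32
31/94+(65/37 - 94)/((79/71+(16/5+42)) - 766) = 406937693/888590742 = 0.46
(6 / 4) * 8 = 12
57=57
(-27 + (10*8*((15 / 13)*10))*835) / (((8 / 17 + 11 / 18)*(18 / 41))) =6983695353 / 4303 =1622982.88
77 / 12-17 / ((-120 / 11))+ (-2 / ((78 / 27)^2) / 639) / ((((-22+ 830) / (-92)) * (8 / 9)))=1546392439 / 193903840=7.98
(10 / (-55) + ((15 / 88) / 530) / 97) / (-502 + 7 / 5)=822545 / 2264754448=0.00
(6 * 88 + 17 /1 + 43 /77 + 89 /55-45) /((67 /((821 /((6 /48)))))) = 1269843984 /25795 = 49228.30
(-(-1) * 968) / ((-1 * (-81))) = 968 / 81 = 11.95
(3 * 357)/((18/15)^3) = 14875/24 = 619.79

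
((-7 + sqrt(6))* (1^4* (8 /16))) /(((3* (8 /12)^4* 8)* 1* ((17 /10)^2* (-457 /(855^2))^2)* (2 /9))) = -22725255840328125 /7725742208 + 3246465120046875* sqrt(6) /7725742208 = -1912188.17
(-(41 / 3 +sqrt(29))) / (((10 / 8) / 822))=-44936 / 5 - 3288 * sqrt(29) / 5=-12528.48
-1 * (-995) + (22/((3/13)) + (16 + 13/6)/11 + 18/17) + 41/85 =6134681/5610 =1093.53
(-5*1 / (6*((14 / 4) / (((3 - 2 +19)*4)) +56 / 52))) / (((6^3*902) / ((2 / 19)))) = -650 / 1617921459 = -0.00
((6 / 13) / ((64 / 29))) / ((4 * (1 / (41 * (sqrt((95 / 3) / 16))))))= 1189 * sqrt(285) / 6656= 3.02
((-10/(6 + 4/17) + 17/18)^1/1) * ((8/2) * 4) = -5032/477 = -10.55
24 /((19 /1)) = 24 /19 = 1.26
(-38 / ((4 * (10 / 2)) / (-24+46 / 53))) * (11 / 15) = 128117 / 3975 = 32.23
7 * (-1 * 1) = -7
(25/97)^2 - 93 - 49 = -1335453/9409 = -141.93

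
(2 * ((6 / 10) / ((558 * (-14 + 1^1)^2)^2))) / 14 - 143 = -14836266785339 / 103750117380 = -143.00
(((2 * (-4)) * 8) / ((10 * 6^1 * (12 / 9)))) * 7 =-28 / 5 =-5.60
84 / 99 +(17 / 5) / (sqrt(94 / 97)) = 28 / 33 +17 * sqrt(9118) / 470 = 4.30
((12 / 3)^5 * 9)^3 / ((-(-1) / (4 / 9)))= 347892350976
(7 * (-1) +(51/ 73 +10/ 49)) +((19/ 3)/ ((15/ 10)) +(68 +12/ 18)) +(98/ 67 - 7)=61.25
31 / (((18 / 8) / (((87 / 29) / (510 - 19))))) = 124 / 1473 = 0.08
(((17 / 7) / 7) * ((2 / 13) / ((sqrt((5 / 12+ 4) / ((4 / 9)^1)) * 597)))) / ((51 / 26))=16 * sqrt(159) / 13953681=0.00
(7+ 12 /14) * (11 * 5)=3025 /7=432.14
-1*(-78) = 78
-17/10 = -1.70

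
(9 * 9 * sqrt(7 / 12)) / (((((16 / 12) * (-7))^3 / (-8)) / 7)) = 729 * sqrt(21) / 784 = 4.26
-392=-392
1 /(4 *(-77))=-1 /308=-0.00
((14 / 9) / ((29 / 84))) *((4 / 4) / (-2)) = -196 / 87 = -2.25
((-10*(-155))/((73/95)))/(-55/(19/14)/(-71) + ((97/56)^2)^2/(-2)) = -3907053488128000/7612503964717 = -513.24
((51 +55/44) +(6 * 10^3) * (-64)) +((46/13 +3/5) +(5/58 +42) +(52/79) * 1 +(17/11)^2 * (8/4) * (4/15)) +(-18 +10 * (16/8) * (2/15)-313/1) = -27693174018351/72074860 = -384227.93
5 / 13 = 0.38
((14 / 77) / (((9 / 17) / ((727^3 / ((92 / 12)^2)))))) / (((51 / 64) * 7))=49182794624 / 122199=402481.15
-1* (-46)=46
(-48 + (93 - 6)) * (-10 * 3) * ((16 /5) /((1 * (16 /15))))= -3510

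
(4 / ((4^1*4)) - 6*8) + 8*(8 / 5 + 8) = 29.05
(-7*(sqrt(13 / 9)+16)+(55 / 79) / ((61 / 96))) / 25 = -534448 / 120475 - 7*sqrt(13) / 75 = -4.77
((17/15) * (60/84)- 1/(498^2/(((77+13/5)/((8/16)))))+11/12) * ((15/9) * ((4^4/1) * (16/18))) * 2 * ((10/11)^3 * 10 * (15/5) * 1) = 153374750720000/5198969853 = 29500.99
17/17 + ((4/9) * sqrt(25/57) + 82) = 20 * sqrt(57)/513 + 83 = 83.29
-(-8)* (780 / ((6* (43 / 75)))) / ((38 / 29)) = 1131000 / 817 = 1384.33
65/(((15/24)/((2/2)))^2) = 832/5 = 166.40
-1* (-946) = 946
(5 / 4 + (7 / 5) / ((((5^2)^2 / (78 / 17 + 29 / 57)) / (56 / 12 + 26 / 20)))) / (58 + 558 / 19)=239486509 / 15873750000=0.02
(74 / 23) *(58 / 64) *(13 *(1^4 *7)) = 97643 / 368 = 265.33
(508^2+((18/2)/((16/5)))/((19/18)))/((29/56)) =274582931/551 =498335.63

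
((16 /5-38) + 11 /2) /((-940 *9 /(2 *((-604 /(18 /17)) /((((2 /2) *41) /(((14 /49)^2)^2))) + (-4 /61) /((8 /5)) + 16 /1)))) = 20099332079 /182885264856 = 0.11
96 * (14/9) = 448/3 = 149.33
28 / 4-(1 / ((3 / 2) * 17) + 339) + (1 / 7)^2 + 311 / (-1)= -1606904 / 2499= -643.02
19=19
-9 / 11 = -0.82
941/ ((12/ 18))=2823/ 2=1411.50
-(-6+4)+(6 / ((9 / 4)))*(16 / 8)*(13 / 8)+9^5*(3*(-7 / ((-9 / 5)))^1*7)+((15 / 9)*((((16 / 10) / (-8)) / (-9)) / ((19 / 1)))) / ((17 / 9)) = 4672852952 / 969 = 4822345.67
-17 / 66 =-0.26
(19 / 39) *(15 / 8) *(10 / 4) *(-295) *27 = -3783375 / 208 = -18189.30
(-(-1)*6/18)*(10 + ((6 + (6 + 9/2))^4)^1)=1186081/48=24710.02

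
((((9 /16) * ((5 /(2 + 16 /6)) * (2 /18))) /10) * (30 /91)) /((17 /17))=45 /20384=0.00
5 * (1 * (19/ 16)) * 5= 475/ 16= 29.69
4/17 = 0.24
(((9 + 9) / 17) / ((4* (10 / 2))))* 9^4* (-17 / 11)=-536.81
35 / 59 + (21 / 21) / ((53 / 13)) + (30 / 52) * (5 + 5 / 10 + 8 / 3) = 902459 / 162604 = 5.55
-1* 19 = -19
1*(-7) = -7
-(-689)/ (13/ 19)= 1007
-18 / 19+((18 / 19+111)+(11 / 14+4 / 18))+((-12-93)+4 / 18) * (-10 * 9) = 1202293 / 126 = 9542.01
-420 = -420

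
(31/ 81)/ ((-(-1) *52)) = 31/ 4212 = 0.01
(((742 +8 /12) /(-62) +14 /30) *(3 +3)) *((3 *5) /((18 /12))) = -21412 /31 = -690.71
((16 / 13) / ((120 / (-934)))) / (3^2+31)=-467 / 1950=-0.24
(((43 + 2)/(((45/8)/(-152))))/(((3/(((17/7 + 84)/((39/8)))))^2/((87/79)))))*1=-826080358400/17663373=-46767.98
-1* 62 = -62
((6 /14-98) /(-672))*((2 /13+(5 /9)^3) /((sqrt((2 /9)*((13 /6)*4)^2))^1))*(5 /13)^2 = 52642225*sqrt(2) /43529705856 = 0.00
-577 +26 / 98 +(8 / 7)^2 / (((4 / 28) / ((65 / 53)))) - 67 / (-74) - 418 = -982.62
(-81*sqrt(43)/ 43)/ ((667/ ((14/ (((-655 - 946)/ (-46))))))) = -2268*sqrt(43)/ 1996447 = -0.01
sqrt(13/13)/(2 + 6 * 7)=1/44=0.02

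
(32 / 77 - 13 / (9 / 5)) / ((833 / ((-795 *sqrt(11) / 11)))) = 1250005 *sqrt(11) / 2116653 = 1.96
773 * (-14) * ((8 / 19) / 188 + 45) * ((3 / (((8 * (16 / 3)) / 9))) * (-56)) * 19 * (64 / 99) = 109595735928 / 517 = 211984015.33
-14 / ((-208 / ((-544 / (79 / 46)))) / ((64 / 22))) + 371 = 308.98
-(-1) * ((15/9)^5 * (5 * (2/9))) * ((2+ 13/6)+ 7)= 1046875/6561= 159.56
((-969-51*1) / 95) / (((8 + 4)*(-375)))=17 / 7125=0.00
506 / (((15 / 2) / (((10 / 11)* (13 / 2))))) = 1196 / 3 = 398.67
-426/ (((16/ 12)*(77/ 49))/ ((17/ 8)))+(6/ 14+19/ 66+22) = -1512901/ 3696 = -409.33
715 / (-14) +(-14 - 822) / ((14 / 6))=-5731 / 14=-409.36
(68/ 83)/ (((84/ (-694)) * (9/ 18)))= -23596/ 1743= -13.54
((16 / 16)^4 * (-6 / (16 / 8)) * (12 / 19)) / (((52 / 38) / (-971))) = 17478 / 13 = 1344.46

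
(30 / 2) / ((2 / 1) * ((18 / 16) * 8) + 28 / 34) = 51 / 64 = 0.80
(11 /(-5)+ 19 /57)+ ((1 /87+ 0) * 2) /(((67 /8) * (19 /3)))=-1033436 /553755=-1.87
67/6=11.17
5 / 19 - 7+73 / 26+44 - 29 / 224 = 2209877 / 55328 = 39.94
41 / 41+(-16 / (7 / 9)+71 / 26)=-3065 / 182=-16.84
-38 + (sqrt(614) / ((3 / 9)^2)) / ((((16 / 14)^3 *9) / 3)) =-38 + 1029 *sqrt(614) / 512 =11.80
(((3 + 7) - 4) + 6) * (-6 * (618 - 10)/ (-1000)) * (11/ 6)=10032/ 125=80.26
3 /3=1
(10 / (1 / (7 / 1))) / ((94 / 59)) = 2065 / 47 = 43.94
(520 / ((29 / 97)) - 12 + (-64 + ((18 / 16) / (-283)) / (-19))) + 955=3266248157 / 1247464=2618.31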